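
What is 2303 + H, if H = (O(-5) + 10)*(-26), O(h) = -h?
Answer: 1913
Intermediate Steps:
H = -390 (H = (-1*(-5) + 10)*(-26) = (5 + 10)*(-26) = 15*(-26) = -390)
2303 + H = 2303 - 390 = 1913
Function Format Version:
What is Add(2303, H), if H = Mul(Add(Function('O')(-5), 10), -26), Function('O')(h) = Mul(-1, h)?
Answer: 1913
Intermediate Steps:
H = -390 (H = Mul(Add(Mul(-1, -5), 10), -26) = Mul(Add(5, 10), -26) = Mul(15, -26) = -390)
Add(2303, H) = Add(2303, -390) = 1913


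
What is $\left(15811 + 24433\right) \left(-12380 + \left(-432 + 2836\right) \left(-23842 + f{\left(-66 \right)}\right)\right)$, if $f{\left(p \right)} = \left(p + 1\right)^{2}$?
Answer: $-1898375802112$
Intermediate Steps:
$f{\left(p \right)} = \left(1 + p\right)^{2}$
$\left(15811 + 24433\right) \left(-12380 + \left(-432 + 2836\right) \left(-23842 + f{\left(-66 \right)}\right)\right) = \left(15811 + 24433\right) \left(-12380 + \left(-432 + 2836\right) \left(-23842 + \left(1 - 66\right)^{2}\right)\right) = 40244 \left(-12380 + 2404 \left(-23842 + \left(-65\right)^{2}\right)\right) = 40244 \left(-12380 + 2404 \left(-23842 + 4225\right)\right) = 40244 \left(-12380 + 2404 \left(-19617\right)\right) = 40244 \left(-12380 - 47159268\right) = 40244 \left(-47171648\right) = -1898375802112$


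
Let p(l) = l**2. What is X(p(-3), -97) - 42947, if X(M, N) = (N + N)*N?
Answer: -24129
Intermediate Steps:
X(M, N) = 2*N**2 (X(M, N) = (2*N)*N = 2*N**2)
X(p(-3), -97) - 42947 = 2*(-97)**2 - 42947 = 2*9409 - 42947 = 18818 - 42947 = -24129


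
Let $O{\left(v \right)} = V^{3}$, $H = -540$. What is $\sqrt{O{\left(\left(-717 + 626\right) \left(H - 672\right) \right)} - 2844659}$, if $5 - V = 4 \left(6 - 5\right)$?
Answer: $i \sqrt{2844658} \approx 1686.6 i$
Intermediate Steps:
$V = 1$ ($V = 5 - 4 \left(6 - 5\right) = 5 - 4 \cdot 1 = 5 - 4 = 1$)
$O{\left(v \right)} = 1$ ($O{\left(v \right)} = 1^{3} = 1$)
$\sqrt{O{\left(\left(-717 + 626\right) \left(H - 672\right) \right)} - 2844659} = \sqrt{1 - 2844659} = \sqrt{-2844658} = i \sqrt{2844658}$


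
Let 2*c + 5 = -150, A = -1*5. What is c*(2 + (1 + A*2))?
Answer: 1085/2 ≈ 542.50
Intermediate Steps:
A = -5
c = -155/2 (c = -5/2 + (½)*(-150) = -5/2 - 75 = -155/2 ≈ -77.500)
c*(2 + (1 + A*2)) = -155*(2 + (1 - 5*2))/2 = -155*(2 + (1 - 10))/2 = -155*(2 - 9)/2 = -155/2*(-7) = 1085/2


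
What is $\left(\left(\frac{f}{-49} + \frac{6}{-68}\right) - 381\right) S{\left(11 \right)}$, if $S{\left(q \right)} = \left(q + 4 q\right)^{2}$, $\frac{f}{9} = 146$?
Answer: $- \frac{2055696225}{1666} \approx -1.2339 \cdot 10^{6}$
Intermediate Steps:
$f = 1314$ ($f = 9 \cdot 146 = 1314$)
$S{\left(q \right)} = 25 q^{2}$ ($S{\left(q \right)} = \left(5 q\right)^{2} = 25 q^{2}$)
$\left(\left(\frac{f}{-49} + \frac{6}{-68}\right) - 381\right) S{\left(11 \right)} = \left(\left(\frac{1314}{-49} + \frac{6}{-68}\right) - 381\right) 25 \cdot 11^{2} = \left(\left(1314 \left(- \frac{1}{49}\right) + 6 \left(- \frac{1}{68}\right)\right) - 381\right) 25 \cdot 121 = \left(\left(- \frac{1314}{49} - \frac{3}{34}\right) - 381\right) 3025 = \left(- \frac{44823}{1666} - 381\right) 3025 = \left(- \frac{679569}{1666}\right) 3025 = - \frac{2055696225}{1666}$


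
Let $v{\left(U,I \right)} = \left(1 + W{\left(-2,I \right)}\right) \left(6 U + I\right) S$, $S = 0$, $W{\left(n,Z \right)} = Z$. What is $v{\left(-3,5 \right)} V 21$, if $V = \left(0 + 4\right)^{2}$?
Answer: $0$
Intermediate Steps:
$V = 16$ ($V = 4^{2} = 16$)
$v{\left(U,I \right)} = 0$ ($v{\left(U,I \right)} = \left(1 + I\right) \left(6 U + I\right) 0 = \left(1 + I\right) \left(I + 6 U\right) 0 = 0$)
$v{\left(-3,5 \right)} V 21 = 0 \cdot 16 \cdot 21 = 0 \cdot 21 = 0$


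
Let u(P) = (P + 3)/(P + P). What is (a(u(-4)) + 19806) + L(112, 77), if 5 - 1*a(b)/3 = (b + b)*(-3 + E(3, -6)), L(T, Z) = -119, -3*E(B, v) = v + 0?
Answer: 78811/4 ≈ 19703.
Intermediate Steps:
E(B, v) = -v/3 (E(B, v) = -(v + 0)/3 = -v/3)
u(P) = (3 + P)/(2*P) (u(P) = (3 + P)/((2*P)) = (3 + P)*(1/(2*P)) = (3 + P)/(2*P))
a(b) = 15 + 6*b (a(b) = 15 - 3*(b + b)*(-3 - 1/3*(-6)) = 15 - 3*2*b*(-3 + 2) = 15 - 3*2*b*(-1) = 15 - (-6)*b = 15 + 6*b)
(a(u(-4)) + 19806) + L(112, 77) = ((15 + 6*((1/2)*(3 - 4)/(-4))) + 19806) - 119 = ((15 + 6*((1/2)*(-1/4)*(-1))) + 19806) - 119 = ((15 + 6*(1/8)) + 19806) - 119 = ((15 + 3/4) + 19806) - 119 = (63/4 + 19806) - 119 = 79287/4 - 119 = 78811/4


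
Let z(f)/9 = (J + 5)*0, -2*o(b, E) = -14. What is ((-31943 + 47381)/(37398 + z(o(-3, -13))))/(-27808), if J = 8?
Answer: -2573/173327264 ≈ -1.4845e-5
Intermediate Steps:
o(b, E) = 7 (o(b, E) = -1/2*(-14) = 7)
z(f) = 0 (z(f) = 9*((8 + 5)*0) = 9*(13*0) = 9*0 = 0)
((-31943 + 47381)/(37398 + z(o(-3, -13))))/(-27808) = ((-31943 + 47381)/(37398 + 0))/(-27808) = (15438/37398)*(-1/27808) = (15438*(1/37398))*(-1/27808) = (2573/6233)*(-1/27808) = -2573/173327264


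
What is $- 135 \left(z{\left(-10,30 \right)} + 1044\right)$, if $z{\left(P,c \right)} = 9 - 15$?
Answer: $-140130$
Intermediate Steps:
$z{\left(P,c \right)} = -6$
$- 135 \left(z{\left(-10,30 \right)} + 1044\right) = - 135 \left(-6 + 1044\right) = \left(-135\right) 1038 = -140130$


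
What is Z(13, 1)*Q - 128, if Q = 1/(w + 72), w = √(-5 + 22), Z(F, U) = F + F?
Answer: -659504/5167 - 26*√17/5167 ≈ -127.66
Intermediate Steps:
Z(F, U) = 2*F
w = √17 ≈ 4.1231
Q = 1/(72 + √17) (Q = 1/(√17 + 72) = 1/(72 + √17) ≈ 0.013137)
Z(13, 1)*Q - 128 = (2*13)*(72/5167 - √17/5167) - 128 = 26*(72/5167 - √17/5167) - 128 = (1872/5167 - 26*√17/5167) - 128 = -659504/5167 - 26*√17/5167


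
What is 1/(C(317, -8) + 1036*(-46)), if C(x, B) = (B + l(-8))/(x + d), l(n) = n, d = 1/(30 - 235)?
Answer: -8123/387110098 ≈ -2.0984e-5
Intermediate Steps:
d = -1/205 (d = 1/(-205) = -1/205 ≈ -0.0048781)
C(x, B) = (-8 + B)/(-1/205 + x) (C(x, B) = (B - 8)/(x - 1/205) = (-8 + B)/(-1/205 + x))
1/(C(317, -8) + 1036*(-46)) = 1/(205*(-8 - 8)/(-1 + 205*317) + 1036*(-46)) = 1/(205*(-16)/(-1 + 64985) - 47656) = 1/(205*(-16)/64984 - 47656) = 1/(205*(1/64984)*(-16) - 47656) = 1/(-410/8123 - 47656) = 1/(-387110098/8123) = -8123/387110098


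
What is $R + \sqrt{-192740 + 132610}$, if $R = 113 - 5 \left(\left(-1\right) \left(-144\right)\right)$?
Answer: $-607 + i \sqrt{60130} \approx -607.0 + 245.21 i$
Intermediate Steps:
$R = -607$ ($R = 113 - 720 = -607$)
$R + \sqrt{-192740 + 132610} = -607 + \sqrt{-192740 + 132610} = -607 + \sqrt{-60130} = -607 + i \sqrt{60130}$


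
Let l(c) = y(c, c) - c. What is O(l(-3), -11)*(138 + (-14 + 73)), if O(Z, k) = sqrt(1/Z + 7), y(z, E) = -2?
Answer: 394*sqrt(2) ≈ 557.20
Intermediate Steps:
l(c) = -2 - c
O(Z, k) = sqrt(7 + 1/Z)
O(l(-3), -11)*(138 + (-14 + 73)) = sqrt(7 + 1/(-2 - 1*(-3)))*(138 + (-14 + 73)) = sqrt(7 + 1/(-2 + 3))*(138 + 59) = sqrt(7 + 1/1)*197 = sqrt(7 + 1)*197 = sqrt(8)*197 = (2*sqrt(2))*197 = 394*sqrt(2)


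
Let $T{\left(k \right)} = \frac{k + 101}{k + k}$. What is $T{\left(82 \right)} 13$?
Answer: $\frac{2379}{164} \approx 14.506$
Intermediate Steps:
$T{\left(k \right)} = \frac{101 + k}{2 k}$
$T{\left(82 \right)} 13 = \frac{101 + 82}{2 \cdot 82} \cdot 13 = \frac{1}{2} \cdot \frac{1}{82} \cdot 183 \cdot 13 = \frac{183}{164} \cdot 13 = \frac{2379}{164}$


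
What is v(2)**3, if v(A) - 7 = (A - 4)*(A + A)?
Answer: -1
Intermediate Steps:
v(A) = 7 + 2*A*(-4 + A) (v(A) = 7 + (A - 4)*(A + A) = 7 + (-4 + A)*(2*A) = 7 + 2*A*(-4 + A))
v(2)**3 = (7 - 8*2 + 2*2**2)**3 = (7 - 16 + 2*4)**3 = (7 - 16 + 8)**3 = (-1)**3 = -1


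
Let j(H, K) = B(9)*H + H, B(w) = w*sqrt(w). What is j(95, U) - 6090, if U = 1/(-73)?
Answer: -3430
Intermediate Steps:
B(w) = w**(3/2)
U = -1/73 ≈ -0.013699
j(H, K) = 28*H (j(H, K) = 9**(3/2)*H + H = 27*H + H = 28*H)
j(95, U) - 6090 = 28*95 - 6090 = 2660 - 6090 = -3430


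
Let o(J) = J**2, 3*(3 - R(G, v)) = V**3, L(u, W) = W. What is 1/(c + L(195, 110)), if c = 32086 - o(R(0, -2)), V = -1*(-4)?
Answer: 9/286739 ≈ 3.1387e-5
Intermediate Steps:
V = 4
R(G, v) = -55/3 (R(G, v) = 3 - 1/3*4**3 = 3 - 1/3*64 = 3 - 64/3 = -55/3)
c = 285749/9 (c = 32086 - (-55/3)**2 = 32086 - 1*3025/9 = 32086 - 3025/9 = 285749/9 ≈ 31750.)
1/(c + L(195, 110)) = 1/(285749/9 + 110) = 1/(286739/9) = 9/286739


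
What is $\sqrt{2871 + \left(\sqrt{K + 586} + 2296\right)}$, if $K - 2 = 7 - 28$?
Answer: $\sqrt{5167 + 9 \sqrt{7}} \approx 72.047$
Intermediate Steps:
$K = -19$ ($K = 2 + \left(7 - 28\right) = 2 - 21 = -19$)
$\sqrt{2871 + \left(\sqrt{K + 586} + 2296\right)} = \sqrt{2871 + \left(\sqrt{-19 + 586} + 2296\right)} = \sqrt{2871 + \left(\sqrt{567} + 2296\right)} = \sqrt{2871 + \left(9 \sqrt{7} + 2296\right)} = \sqrt{2871 + \left(2296 + 9 \sqrt{7}\right)} = \sqrt{5167 + 9 \sqrt{7}}$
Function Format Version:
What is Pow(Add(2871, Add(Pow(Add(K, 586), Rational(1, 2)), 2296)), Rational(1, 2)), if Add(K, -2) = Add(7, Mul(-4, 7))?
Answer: Pow(Add(5167, Mul(9, Pow(7, Rational(1, 2)))), Rational(1, 2)) ≈ 72.047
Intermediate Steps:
K = -19 (K = Add(2, Add(7, Mul(-4, 7))) = Add(2, Add(7, -28)) = Add(2, -21) = -19)
Pow(Add(2871, Add(Pow(Add(K, 586), Rational(1, 2)), 2296)), Rational(1, 2)) = Pow(Add(2871, Add(Pow(Add(-19, 586), Rational(1, 2)), 2296)), Rational(1, 2)) = Pow(Add(2871, Add(Pow(567, Rational(1, 2)), 2296)), Rational(1, 2)) = Pow(Add(2871, Add(Mul(9, Pow(7, Rational(1, 2))), 2296)), Rational(1, 2)) = Pow(Add(2871, Add(2296, Mul(9, Pow(7, Rational(1, 2))))), Rational(1, 2)) = Pow(Add(5167, Mul(9, Pow(7, Rational(1, 2)))), Rational(1, 2))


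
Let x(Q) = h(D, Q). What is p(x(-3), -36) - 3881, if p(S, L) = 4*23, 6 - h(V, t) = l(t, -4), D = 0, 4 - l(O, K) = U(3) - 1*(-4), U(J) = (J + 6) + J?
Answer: -3789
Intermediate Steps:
U(J) = 6 + 2*J (U(J) = (6 + J) + J = 6 + 2*J)
l(O, K) = -12 (l(O, K) = 4 - ((6 + 2*3) - 1*(-4)) = 4 - ((6 + 6) + 4) = 4 - (12 + 4) = 4 - 1*16 = 4 - 16 = -12)
h(V, t) = 18 (h(V, t) = 6 - 1*(-12) = 6 + 12 = 18)
x(Q) = 18
p(S, L) = 92
p(x(-3), -36) - 3881 = 92 - 3881 = -3789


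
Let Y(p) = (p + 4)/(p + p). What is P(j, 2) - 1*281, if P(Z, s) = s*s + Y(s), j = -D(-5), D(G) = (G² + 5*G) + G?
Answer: -551/2 ≈ -275.50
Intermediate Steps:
D(G) = G² + 6*G
Y(p) = (4 + p)/(2*p) (Y(p) = (4 + p)/((2*p)) = (4 + p)*(1/(2*p)) = (4 + p)/(2*p))
j = 5 (j = -(-5)*(6 - 5) = -(-5) = -1*(-5) = 5)
P(Z, s) = s² + (4 + s)/(2*s) (P(Z, s) = s*s + (4 + s)/(2*s) = s² + (4 + s)/(2*s))
P(j, 2) - 1*281 = (2 + 2³ + (½)*2)/2 - 1*281 = (2 + 8 + 1)/2 - 281 = (½)*11 - 281 = 11/2 - 281 = -551/2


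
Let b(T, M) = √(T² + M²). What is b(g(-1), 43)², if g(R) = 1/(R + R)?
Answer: 7397/4 ≈ 1849.3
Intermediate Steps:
g(R) = 1/(2*R)
b(T, M) = √(M² + T²)
b(g(-1), 43)² = (√(43² + ((½)/(-1))²))² = (√(1849 + ((½)*(-1))²))² = (√(1849 + (-½)²))² = (√(1849 + ¼))² = (√(7397/4))² = (√7397/2)² = 7397/4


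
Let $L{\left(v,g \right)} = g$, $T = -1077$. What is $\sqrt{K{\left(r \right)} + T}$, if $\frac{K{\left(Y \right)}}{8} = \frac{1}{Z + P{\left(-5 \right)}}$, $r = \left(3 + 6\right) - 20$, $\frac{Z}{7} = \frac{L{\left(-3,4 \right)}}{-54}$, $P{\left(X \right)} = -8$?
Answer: $\frac{i \sqrt{14255745}}{115} \approx 32.832 i$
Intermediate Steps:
$Z = - \frac{14}{27}$ ($Z = 7 \frac{4}{-54} = 7 \cdot 4 \left(- \frac{1}{54}\right) = 7 \left(- \frac{2}{27}\right) = - \frac{14}{27} \approx -0.51852$)
$r = -11$ ($r = 9 - 20 = -11$)
$K{\left(Y \right)} = - \frac{108}{115}$ ($K{\left(Y \right)} = \frac{8}{- \frac{14}{27} - 8} = \frac{8}{- \frac{230}{27}} = 8 \left(- \frac{27}{230}\right) = - \frac{108}{115}$)
$\sqrt{K{\left(r \right)} + T} = \sqrt{- \frac{108}{115} - 1077} = \sqrt{- \frac{123963}{115}} = \frac{i \sqrt{14255745}}{115}$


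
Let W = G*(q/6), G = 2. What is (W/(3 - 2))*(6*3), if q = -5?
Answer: -30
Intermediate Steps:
W = -5/3 (W = 2*(-5/6) = 2*(-5*⅙) = 2*(-⅚) = -5/3 ≈ -1.6667)
(W/(3 - 2))*(6*3) = (-5/3/(3 - 2))*(6*3) = (-5/3/1)*18 = (1*(-5/3))*18 = -5/3*18 = -30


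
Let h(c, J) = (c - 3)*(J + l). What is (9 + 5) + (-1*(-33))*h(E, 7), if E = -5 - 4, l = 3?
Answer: -3946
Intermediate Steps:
E = -9
h(c, J) = (-3 + c)*(3 + J) (h(c, J) = (c - 3)*(J + 3) = (-3 + c)*(3 + J))
(9 + 5) + (-1*(-33))*h(E, 7) = (9 + 5) + (-1*(-33))*(-9 - 3*7 + 3*(-9) + 7*(-9)) = 14 + 33*(-9 - 21 - 27 - 63) = 14 + 33*(-120) = 14 - 3960 = -3946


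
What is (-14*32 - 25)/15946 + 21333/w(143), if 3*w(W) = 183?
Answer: 340147165/972706 ≈ 349.69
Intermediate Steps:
w(W) = 61 (w(W) = (1/3)*183 = 61)
(-14*32 - 25)/15946 + 21333/w(143) = (-14*32 - 25)/15946 + 21333/61 = (-448 - 25)*(1/15946) + 21333*(1/61) = -473*1/15946 + 21333/61 = -473/15946 + 21333/61 = 340147165/972706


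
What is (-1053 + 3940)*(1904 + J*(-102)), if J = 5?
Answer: 4024478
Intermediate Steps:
(-1053 + 3940)*(1904 + J*(-102)) = (-1053 + 3940)*(1904 + 5*(-102)) = 2887*(1904 - 510) = 2887*1394 = 4024478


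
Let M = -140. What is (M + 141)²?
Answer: 1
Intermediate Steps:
(M + 141)² = (-140 + 141)² = 1² = 1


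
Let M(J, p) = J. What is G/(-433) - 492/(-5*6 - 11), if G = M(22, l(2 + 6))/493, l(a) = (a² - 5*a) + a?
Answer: 2561606/213469 ≈ 12.000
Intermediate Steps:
l(a) = a² - 4*a
G = 22/493 ≈ 0.044625
G/(-433) - 492/(-5*6 - 11) = (22/493)/(-433) - 492/(-5*6 - 11) = (22/493)*(-1/433) - 492/(-30 - 11) = -22/213469 - 492/(-41) = -22/213469 - 492*(-1/41) = -22/213469 + 12 = 2561606/213469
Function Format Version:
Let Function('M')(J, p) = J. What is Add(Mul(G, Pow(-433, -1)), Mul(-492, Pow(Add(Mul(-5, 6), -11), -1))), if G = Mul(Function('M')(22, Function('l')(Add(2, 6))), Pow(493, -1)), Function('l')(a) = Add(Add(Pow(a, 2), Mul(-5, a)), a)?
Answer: Rational(2561606, 213469) ≈ 12.000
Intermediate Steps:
Function('l')(a) = Add(Pow(a, 2), Mul(-4, a))
G = Rational(22, 493) (G = Mul(22, Pow(493, -1)) = Mul(22, Rational(1, 493)) = Rational(22, 493) ≈ 0.044625)
Add(Mul(G, Pow(-433, -1)), Mul(-492, Pow(Add(Mul(-5, 6), -11), -1))) = Add(Mul(Rational(22, 493), Pow(-433, -1)), Mul(-492, Pow(Add(Mul(-5, 6), -11), -1))) = Add(Mul(Rational(22, 493), Rational(-1, 433)), Mul(-492, Pow(Add(-30, -11), -1))) = Add(Rational(-22, 213469), Mul(-492, Pow(-41, -1))) = Add(Rational(-22, 213469), Mul(-492, Rational(-1, 41))) = Add(Rational(-22, 213469), 12) = Rational(2561606, 213469)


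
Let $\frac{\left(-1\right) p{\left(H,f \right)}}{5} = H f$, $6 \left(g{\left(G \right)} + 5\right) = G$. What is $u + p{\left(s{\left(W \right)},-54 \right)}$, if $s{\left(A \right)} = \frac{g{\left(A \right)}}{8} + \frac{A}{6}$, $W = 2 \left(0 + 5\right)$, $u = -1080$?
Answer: $- \frac{1485}{2} \approx -742.5$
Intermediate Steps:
$g{\left(G \right)} = -5 + \frac{G}{6}$
$W = 10$ ($W = 2 \cdot 5 = 10$)
$s{\left(A \right)} = - \frac{5}{8} + \frac{3 A}{16}$ ($s{\left(A \right)} = \frac{-5 + \frac{A}{6}}{8} + \frac{A}{6} = \left(-5 + \frac{A}{6}\right) \frac{1}{8} + A \frac{1}{6} = \left(- \frac{5}{8} + \frac{A}{48}\right) + \frac{A}{6} = - \frac{5}{8} + \frac{3 A}{16}$)
$p{\left(H,f \right)} = - 5 H f$
$u + p{\left(s{\left(W \right)},-54 \right)} = -1080 - 5 \left(- \frac{5}{8} + \frac{3}{16} \cdot 10\right) \left(-54\right) = -1080 - 5 \left(- \frac{5}{8} + \frac{15}{8}\right) \left(-54\right) = -1080 - \frac{25}{4} \left(-54\right) = -1080 + \frac{675}{2} = - \frac{1485}{2}$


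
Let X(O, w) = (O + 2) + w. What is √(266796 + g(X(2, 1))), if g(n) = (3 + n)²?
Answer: 2*√66715 ≈ 516.58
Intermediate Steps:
X(O, w) = 2 + O + w (X(O, w) = (2 + O) + w = 2 + O + w)
√(266796 + g(X(2, 1))) = √(266796 + (3 + (2 + 2 + 1))²) = √(266796 + (3 + 5)²) = √(266796 + 8²) = √(266796 + 64) = √266860 = 2*√66715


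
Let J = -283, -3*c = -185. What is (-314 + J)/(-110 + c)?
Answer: 1791/145 ≈ 12.352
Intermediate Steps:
c = 185/3 (c = -⅓*(-185) = 185/3 ≈ 61.667)
(-314 + J)/(-110 + c) = (-314 - 283)/(-110 + 185/3) = -597/(-145/3) = -597*(-3/145) = 1791/145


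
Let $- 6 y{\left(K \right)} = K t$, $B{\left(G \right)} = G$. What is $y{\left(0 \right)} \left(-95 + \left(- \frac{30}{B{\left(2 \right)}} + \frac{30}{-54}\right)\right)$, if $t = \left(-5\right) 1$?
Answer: $0$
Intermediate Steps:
$t = -5$
$y{\left(K \right)} = \frac{5 K}{6}$ ($y{\left(K \right)} = - \frac{K \left(-5\right)}{6} = - \frac{\left(-5\right) K}{6} = \frac{5 K}{6}$)
$y{\left(0 \right)} \left(-95 + \left(- \frac{30}{B{\left(2 \right)}} + \frac{30}{-54}\right)\right) = \frac{5}{6} \cdot 0 \left(-95 + \left(- \frac{30}{2} + \frac{30}{-54}\right)\right) = 0 \left(-95 + \left(\left(-30\right) \frac{1}{2} + 30 \left(- \frac{1}{54}\right)\right)\right) = 0 \left(-95 - \frac{140}{9}\right) = 0 \left(- \frac{995}{9}\right) = 0$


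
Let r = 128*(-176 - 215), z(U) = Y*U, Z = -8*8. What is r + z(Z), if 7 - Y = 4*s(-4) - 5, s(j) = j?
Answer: -51840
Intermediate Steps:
Z = -64
Y = 28 (Y = 7 - (4*(-4) - 5) = 7 - (-16 - 5) = 7 - 1*(-21) = 7 + 21 = 28)
z(U) = 28*U
r = -50048 (r = 128*(-391) = -50048)
r + z(Z) = -50048 + 28*(-64) = -50048 - 1792 = -51840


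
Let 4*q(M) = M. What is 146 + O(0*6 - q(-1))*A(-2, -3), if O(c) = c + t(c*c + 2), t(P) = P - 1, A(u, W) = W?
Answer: 2273/16 ≈ 142.06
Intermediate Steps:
q(M) = M/4
t(P) = -1 + P
O(c) = 1 + c + c² (O(c) = c + (-1 + (c*c + 2)) = c + (-1 + (c² + 2)) = c + (-1 + (2 + c²)) = c + (1 + c²) = 1 + c + c²)
146 + O(0*6 - q(-1))*A(-2, -3) = 146 + (1 + (0*6 - (-1)/4) + (0*6 - (-1)/4)²)*(-3) = 146 + (1 + (0 - 1*(-¼)) + (0 - 1*(-¼))²)*(-3) = 146 + (1 + (0 + ¼) + (0 + ¼)²)*(-3) = 146 + (1 + ¼ + (¼)²)*(-3) = 146 + (1 + ¼ + 1/16)*(-3) = 146 + (21/16)*(-3) = 146 - 63/16 = 2273/16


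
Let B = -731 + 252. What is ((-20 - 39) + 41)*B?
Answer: 8622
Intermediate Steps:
B = -479
((-20 - 39) + 41)*B = ((-20 - 39) + 41)*(-479) = (-59 + 41)*(-479) = -18*(-479) = 8622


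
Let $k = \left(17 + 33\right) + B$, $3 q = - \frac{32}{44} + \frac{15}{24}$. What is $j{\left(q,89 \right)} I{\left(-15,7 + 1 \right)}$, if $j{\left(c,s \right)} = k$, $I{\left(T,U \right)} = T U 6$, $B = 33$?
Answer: $-59760$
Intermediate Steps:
$q = - \frac{3}{88}$ ($q = \frac{- \frac{32}{44} + \frac{15}{24}}{3} = \frac{\left(-32\right) \frac{1}{44} + 15 \cdot \frac{1}{24}}{3} = \frac{- \frac{8}{11} + \frac{5}{8}}{3} = \frac{1}{3} \left(- \frac{9}{88}\right) = - \frac{3}{88} \approx -0.034091$)
$I{\left(T,U \right)} = 6 T U$
$k = 83$ ($k = \left(17 + 33\right) + 33 = 50 + 33 = 83$)
$j{\left(c,s \right)} = 83$
$j{\left(q,89 \right)} I{\left(-15,7 + 1 \right)} = 83 \cdot 6 \left(-15\right) \left(7 + 1\right) = 83 \cdot 6 \left(-15\right) 8 = 83 \left(-720\right) = -59760$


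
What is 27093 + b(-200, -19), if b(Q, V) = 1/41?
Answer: 1110814/41 ≈ 27093.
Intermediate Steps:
b(Q, V) = 1/41
27093 + b(-200, -19) = 27093 + 1/41 = 1110814/41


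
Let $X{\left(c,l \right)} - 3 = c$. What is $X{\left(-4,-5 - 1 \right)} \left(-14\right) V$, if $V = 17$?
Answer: $238$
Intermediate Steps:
$X{\left(c,l \right)} = 3 + c$
$X{\left(-4,-5 - 1 \right)} \left(-14\right) V = \left(3 - 4\right) \left(-14\right) 17 = \left(-1\right) \left(-14\right) 17 = 14 \cdot 17 = 238$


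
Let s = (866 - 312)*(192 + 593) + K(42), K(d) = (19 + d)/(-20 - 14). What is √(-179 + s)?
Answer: √502523842/34 ≈ 659.33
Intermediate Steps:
K(d) = -19/34 - d/34 (K(d) = (19 + d)/(-34) = (19 + d)*(-1/34) = -19/34 - d/34)
s = 14786199/34 (s = (866 - 312)*(192 + 593) + (-19/34 - 1/34*42) = 554*785 + (-19/34 - 21/17) = 434890 - 61/34 = 14786199/34 ≈ 4.3489e+5)
√(-179 + s) = √(-179 + 14786199/34) = √(14780113/34) = √502523842/34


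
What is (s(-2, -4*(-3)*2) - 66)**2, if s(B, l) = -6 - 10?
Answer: 6724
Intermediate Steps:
s(B, l) = -16
(s(-2, -4*(-3)*2) - 66)**2 = (-16 - 66)**2 = (-82)**2 = 6724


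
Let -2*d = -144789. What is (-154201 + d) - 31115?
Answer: -225843/2 ≈ -1.1292e+5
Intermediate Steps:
d = 144789/2 (d = -1/2*(-144789) = 144789/2 ≈ 72395.)
(-154201 + d) - 31115 = (-154201 + 144789/2) - 31115 = -163613/2 - 31115 = -225843/2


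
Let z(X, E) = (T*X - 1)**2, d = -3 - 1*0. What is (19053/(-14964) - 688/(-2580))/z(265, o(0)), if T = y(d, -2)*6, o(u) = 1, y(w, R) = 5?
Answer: -2597/163021430580 ≈ -1.5930e-8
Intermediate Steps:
d = -3 (d = -3 + 0 = -3)
T = 30 (T = 5*6 = 30)
z(X, E) = (-1 + 30*X)**2 (z(X, E) = (30*X - 1)**2 = (-1 + 30*X)**2)
(19053/(-14964) - 688/(-2580))/z(265, o(0)) = (19053/(-14964) - 688/(-2580))/((-1 + 30*265)**2) = (19053*(-1/14964) - 688*(-1/2580))/((-1 + 7950)**2) = (-219/172 + 4/15)/(7949**2) = -2597/2580/63186601 = -2597/2580*1/63186601 = -2597/163021430580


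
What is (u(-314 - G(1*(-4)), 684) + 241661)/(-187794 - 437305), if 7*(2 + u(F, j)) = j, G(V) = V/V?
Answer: -1692297/4375693 ≈ -0.38675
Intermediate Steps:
G(V) = 1
u(F, j) = -2 + j/7
(u(-314 - G(1*(-4)), 684) + 241661)/(-187794 - 437305) = ((-2 + (1/7)*684) + 241661)/(-187794 - 437305) = ((-2 + 684/7) + 241661)/(-625099) = (670/7 + 241661)*(-1/625099) = (1692297/7)*(-1/625099) = -1692297/4375693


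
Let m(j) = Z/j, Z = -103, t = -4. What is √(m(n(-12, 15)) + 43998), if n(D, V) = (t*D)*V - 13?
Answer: √21992283481/707 ≈ 209.76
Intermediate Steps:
n(D, V) = -13 - 4*D*V (n(D, V) = (-4*D)*V - 13 = -4*D*V - 13 = -13 - 4*D*V)
m(j) = -103/j
√(m(n(-12, 15)) + 43998) = √(-103/(-13 - 4*(-12)*15) + 43998) = √(-103/(-13 + 720) + 43998) = √(-103/707 + 43998) = √(31106483/707) = √21992283481/707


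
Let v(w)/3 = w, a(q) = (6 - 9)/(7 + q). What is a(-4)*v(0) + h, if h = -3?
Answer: -3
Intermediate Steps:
a(q) = -3/(7 + q)
v(w) = 3*w
a(-4)*v(0) + h = (-3/(7 - 4))*(3*0) - 3 = -3/3*0 - 3 = -3*⅓*0 - 3 = -1*0 - 3 = 0 - 3 = -3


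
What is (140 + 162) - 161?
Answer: 141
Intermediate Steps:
(140 + 162) - 161 = 302 - 161 = 141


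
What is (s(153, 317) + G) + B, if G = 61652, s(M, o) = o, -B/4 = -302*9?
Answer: 72841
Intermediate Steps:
B = 10872 (B = -(-1208)*9 = -4*(-2718) = 10872)
(s(153, 317) + G) + B = (317 + 61652) + 10872 = 61969 + 10872 = 72841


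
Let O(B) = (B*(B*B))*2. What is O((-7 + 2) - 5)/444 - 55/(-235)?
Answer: -22279/5217 ≈ -4.2705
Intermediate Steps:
O(B) = 2*B³ (O(B) = (B*B²)*2 = B³*2 = 2*B³)
O((-7 + 2) - 5)/444 - 55/(-235) = (2*((-7 + 2) - 5)³)/444 - 55/(-235) = (2*(-5 - 5)³)*(1/444) - 55*(-1/235) = (2*(-10)³)*(1/444) + 11/47 = (2*(-1000))*(1/444) + 11/47 = -2000*1/444 + 11/47 = -500/111 + 11/47 = -22279/5217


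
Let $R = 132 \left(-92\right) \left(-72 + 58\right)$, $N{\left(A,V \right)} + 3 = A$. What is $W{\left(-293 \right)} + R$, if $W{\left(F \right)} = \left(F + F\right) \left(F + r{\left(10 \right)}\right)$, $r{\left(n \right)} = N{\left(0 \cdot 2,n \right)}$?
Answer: $343472$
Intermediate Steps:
$N{\left(A,V \right)} = -3 + A$
$r{\left(n \right)} = -3$ ($r{\left(n \right)} = -3 + 0 \cdot 2 = -3 + 0 = -3$)
$W{\left(F \right)} = 2 F \left(-3 + F\right)$ ($W{\left(F \right)} = \left(F + F\right) \left(F - 3\right) = 2 F \left(-3 + F\right)$)
$R = 170016$ ($R = \left(-12144\right) \left(-14\right) = 170016$)
$W{\left(-293 \right)} + R = 2 \left(-293\right) \left(-3 - 293\right) + 170016 = 2 \left(-293\right) \left(-296\right) + 170016 = 173456 + 170016 = 343472$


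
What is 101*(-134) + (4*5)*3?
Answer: -13474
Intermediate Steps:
101*(-134) + (4*5)*3 = -13534 + 20*3 = -13534 + 60 = -13474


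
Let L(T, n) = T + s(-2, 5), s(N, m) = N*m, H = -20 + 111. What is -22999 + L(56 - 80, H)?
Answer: -23033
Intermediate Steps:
H = 91
L(T, n) = -10 + T (L(T, n) = T - 2*5 = T - 10 = -10 + T)
-22999 + L(56 - 80, H) = -22999 + (-10 + (56 - 80)) = -22999 + (-10 - 24) = -22999 - 34 = -23033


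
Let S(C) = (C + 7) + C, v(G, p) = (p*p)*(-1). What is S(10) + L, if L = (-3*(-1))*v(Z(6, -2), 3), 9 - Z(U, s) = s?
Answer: 0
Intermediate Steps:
Z(U, s) = 9 - s
v(G, p) = -p**2 (v(G, p) = p**2*(-1) = -p**2)
S(C) = 7 + 2*C (S(C) = (7 + C) + C = 7 + 2*C)
L = -27 (L = (-3*(-1))*(-1*3**2) = 3*(-1*9) = 3*(-9) = -27)
S(10) + L = (7 + 2*10) - 27 = (7 + 20) - 27 = 27 - 27 = 0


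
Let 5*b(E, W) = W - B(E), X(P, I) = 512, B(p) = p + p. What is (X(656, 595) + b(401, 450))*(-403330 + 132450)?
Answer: -119620608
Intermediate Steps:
B(p) = 2*p
b(E, W) = -2*E/5 + W/5 (b(E, W) = (W - 2*E)/5 = -2*E/5 + W/5)
(X(656, 595) + b(401, 450))*(-403330 + 132450) = (512 + (-2/5*401 + (1/5)*450))*(-403330 + 132450) = (512 + (-802/5 + 90))*(-270880) = (512 - 352/5)*(-270880) = (2208/5)*(-270880) = -119620608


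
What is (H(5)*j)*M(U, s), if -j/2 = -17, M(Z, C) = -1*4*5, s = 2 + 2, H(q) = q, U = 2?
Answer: -3400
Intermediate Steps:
s = 4
M(Z, C) = -20 (M(Z, C) = -4*5 = -20)
j = 34 (j = -2*(-17) = 34)
(H(5)*j)*M(U, s) = (5*34)*(-20) = 170*(-20) = -3400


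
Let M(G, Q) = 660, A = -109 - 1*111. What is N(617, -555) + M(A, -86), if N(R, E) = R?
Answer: 1277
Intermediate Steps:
A = -220 (A = -109 - 111 = -220)
N(617, -555) + M(A, -86) = 617 + 660 = 1277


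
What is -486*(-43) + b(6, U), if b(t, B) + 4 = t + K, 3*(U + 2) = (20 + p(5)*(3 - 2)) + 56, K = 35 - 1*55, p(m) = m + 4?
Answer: 20880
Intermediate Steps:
p(m) = 4 + m
K = -20 (K = 35 - 55 = -20)
U = 79/3 (U = -2 + ((20 + (4 + 5)*(3 - 2)) + 56)/3 = -2 + ((20 + 9*1) + 56)/3 = -2 + ((20 + 9) + 56)/3 = -2 + (29 + 56)/3 = -2 + (⅓)*85 = -2 + 85/3 = 79/3 ≈ 26.333)
b(t, B) = -24 + t (b(t, B) = -4 + (t - 20) = -4 + (-20 + t) = -24 + t)
-486*(-43) + b(6, U) = -486*(-43) + (-24 + 6) = 20898 - 18 = 20880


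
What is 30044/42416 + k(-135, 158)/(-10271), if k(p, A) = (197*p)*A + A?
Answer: 44633584089/108913684 ≈ 409.81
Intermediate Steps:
k(p, A) = A + 197*A*p (k(p, A) = 197*A*p + A = A + 197*A*p)
30044/42416 + k(-135, 158)/(-10271) = 30044/42416 + (158*(1 + 197*(-135)))/(-10271) = 30044*(1/42416) + (158*(1 - 26595))*(-1/10271) = 7511/10604 + (158*(-26594))*(-1/10271) = 7511/10604 - 4201852*(-1/10271) = 7511/10604 + 4201852/10271 = 44633584089/108913684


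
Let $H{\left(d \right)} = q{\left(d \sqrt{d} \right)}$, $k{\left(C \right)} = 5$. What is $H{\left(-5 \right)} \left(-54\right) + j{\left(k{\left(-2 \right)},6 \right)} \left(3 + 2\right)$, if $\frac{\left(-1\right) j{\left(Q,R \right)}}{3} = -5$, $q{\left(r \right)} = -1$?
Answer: $129$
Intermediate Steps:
$j{\left(Q,R \right)} = 15$ ($j{\left(Q,R \right)} = \left(-3\right) \left(-5\right) = 15$)
$H{\left(d \right)} = -1$
$H{\left(-5 \right)} \left(-54\right) + j{\left(k{\left(-2 \right)},6 \right)} \left(3 + 2\right) = \left(-1\right) \left(-54\right) + 15 \left(3 + 2\right) = 54 + 15 \cdot 5 = 54 + 75 = 129$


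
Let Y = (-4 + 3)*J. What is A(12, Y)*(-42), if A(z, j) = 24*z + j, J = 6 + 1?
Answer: -11802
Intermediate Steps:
J = 7
Y = -7 (Y = (-4 + 3)*7 = -1*7 = -7)
A(z, j) = j + 24*z
A(12, Y)*(-42) = (-7 + 24*12)*(-42) = (-7 + 288)*(-42) = 281*(-42) = -11802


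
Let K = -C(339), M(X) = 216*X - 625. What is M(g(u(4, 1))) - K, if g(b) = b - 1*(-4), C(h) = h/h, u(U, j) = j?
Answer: 456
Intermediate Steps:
C(h) = 1
g(b) = 4 + b (g(b) = b + 4 = 4 + b)
M(X) = -625 + 216*X
K = -1 (K = -1*1 = -1)
M(g(u(4, 1))) - K = (-625 + 216*(4 + 1)) - 1*(-1) = (-625 + 216*5) + 1 = (-625 + 1080) + 1 = 455 + 1 = 456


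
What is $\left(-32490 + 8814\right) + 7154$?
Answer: $-16522$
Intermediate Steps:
$\left(-32490 + 8814\right) + 7154 = -23676 + 7154 = -16522$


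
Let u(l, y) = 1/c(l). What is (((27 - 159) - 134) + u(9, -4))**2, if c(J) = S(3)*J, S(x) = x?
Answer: 51566761/729 ≈ 70736.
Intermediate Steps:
c(J) = 3*J
u(l, y) = 1/(3*l)
(((27 - 159) - 134) + u(9, -4))**2 = (((27 - 159) - 134) + (1/3)/9)**2 = ((-132 - 134) + (1/3)*(1/9))**2 = (-266 + 1/27)**2 = (-7181/27)**2 = 51566761/729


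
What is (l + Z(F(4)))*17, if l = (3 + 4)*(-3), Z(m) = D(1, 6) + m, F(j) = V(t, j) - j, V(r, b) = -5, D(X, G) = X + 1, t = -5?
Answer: -476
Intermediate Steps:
D(X, G) = 1 + X
F(j) = -5 - j
Z(m) = 2 + m (Z(m) = (1 + 1) + m = 2 + m)
l = -21 (l = 7*(-3) = -21)
(l + Z(F(4)))*17 = (-21 + (2 + (-5 - 1*4)))*17 = (-21 + (2 + (-5 - 4)))*17 = (-21 + (2 - 9))*17 = (-21 - 7)*17 = -28*17 = -476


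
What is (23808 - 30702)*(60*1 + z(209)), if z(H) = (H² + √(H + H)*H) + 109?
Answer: -302301900 - 1440846*√418 ≈ -3.3176e+8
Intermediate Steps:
z(H) = 109 + H² + √2*H^(3/2) (z(H) = (H² + √(2*H)*H) + 109 = (H² + (√2*√H)*H) + 109 = (H² + √2*H^(3/2)) + 109 = 109 + H² + √2*H^(3/2))
(23808 - 30702)*(60*1 + z(209)) = (23808 - 30702)*(60*1 + (109 + 209² + √2*209^(3/2))) = -6894*(60 + (109 + 43681 + √2*(209*√209))) = -6894*(60 + (109 + 43681 + 209*√418)) = -6894*(60 + (43790 + 209*√418)) = -6894*(43850 + 209*√418) = -302301900 - 1440846*√418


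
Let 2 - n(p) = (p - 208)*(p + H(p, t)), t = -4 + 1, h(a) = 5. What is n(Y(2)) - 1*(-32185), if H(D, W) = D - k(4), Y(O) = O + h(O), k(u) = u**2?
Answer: 31785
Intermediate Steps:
t = -3
Y(O) = 5 + O (Y(O) = O + 5 = 5 + O)
H(D, W) = -16 + D (H(D, W) = D - 1*4**2 = D - 1*16 = D - 16 = -16 + D)
n(p) = 2 - (-208 + p)*(-16 + 2*p) (n(p) = 2 - (p - 208)*(p + (-16 + p)) = 2 - (-208 + p)*(-16 + 2*p))
n(Y(2)) - 1*(-32185) = (-3326 - 2*(5 + 2)**2 + 432*(5 + 2)) - 1*(-32185) = (-3326 - 2*7**2 + 432*7) + 32185 = (-3326 - 2*49 + 3024) + 32185 = (-3326 - 98 + 3024) + 32185 = -400 + 32185 = 31785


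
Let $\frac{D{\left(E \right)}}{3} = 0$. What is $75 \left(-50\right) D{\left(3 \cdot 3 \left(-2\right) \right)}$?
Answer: $0$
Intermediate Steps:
$D{\left(E \right)} = 0$ ($D{\left(E \right)} = 3 \cdot 0 = 0$)
$75 \left(-50\right) D{\left(3 \cdot 3 \left(-2\right) \right)} = 75 \left(-50\right) 0 = \left(-3750\right) 0 = 0$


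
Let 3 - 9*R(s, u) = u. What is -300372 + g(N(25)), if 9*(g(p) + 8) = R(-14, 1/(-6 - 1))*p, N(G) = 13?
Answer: -170315174/567 ≈ -3.0038e+5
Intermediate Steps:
R(s, u) = 1/3 - u/9
g(p) = -8 + 22*p/567 (g(p) = -8 + ((1/3 - 1/(9*(-6 - 1)))*p)/9 = -8 + ((1/3 - 1/9/(-7))*p)/9 = -8 + ((1/3 - 1/9*(-1/7))*p)/9 = -8 + ((1/3 + 1/63)*p)/9 = -8 + (22*p/63)/9 = -8 + 22*p/567)
-300372 + g(N(25)) = -300372 + (-8 + (22/567)*13) = -300372 + (-8 + 286/567) = -300372 - 4250/567 = -170315174/567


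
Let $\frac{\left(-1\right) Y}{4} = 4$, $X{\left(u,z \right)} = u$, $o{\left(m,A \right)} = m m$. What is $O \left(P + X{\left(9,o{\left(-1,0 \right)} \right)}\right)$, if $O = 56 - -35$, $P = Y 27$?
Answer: $-38493$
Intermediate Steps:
$o{\left(m,A \right)} = m^{2}$
$Y = -16$ ($Y = \left(-4\right) 4 = -16$)
$P = -432$ ($P = \left(-16\right) 27 = -432$)
$O = 91$ ($O = 56 + 35 = 91$)
$O \left(P + X{\left(9,o{\left(-1,0 \right)} \right)}\right) = 91 \left(-432 + 9\right) = 91 \left(-423\right) = -38493$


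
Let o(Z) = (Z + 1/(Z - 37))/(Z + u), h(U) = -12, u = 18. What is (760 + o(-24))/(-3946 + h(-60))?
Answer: -279625/1448628 ≈ -0.19303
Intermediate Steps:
o(Z) = (Z + 1/(-37 + Z))/(18 + Z) (o(Z) = (Z + 1/(Z - 37))/(Z + 18) = (Z + 1/(-37 + Z))/(18 + Z))
(760 + o(-24))/(-3946 + h(-60)) = (760 + (1 + (-24)**2 - 37*(-24))/(-666 + (-24)**2 - 19*(-24)))/(-3946 - 12) = (760 + (1 + 576 + 888)/(-666 + 576 + 456))/(-3958) = (760 + 1465/366)*(-1/3958) = (279625/366)*(-1/3958) = -279625/1448628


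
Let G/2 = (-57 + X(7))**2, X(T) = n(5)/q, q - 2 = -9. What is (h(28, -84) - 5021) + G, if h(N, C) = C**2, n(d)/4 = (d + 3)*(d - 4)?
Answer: 471237/49 ≈ 9617.1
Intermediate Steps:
q = -7 (q = 2 - 9 = -7)
n(d) = 4*(-4 + d)*(3 + d) (n(d) = 4*((d + 3)*(d - 4)) = 4*((3 + d)*(-4 + d)) = 4*((-4 + d)*(3 + d)) = 4*(-4 + d)*(3 + d))
X(T) = -32/7 (X(T) = (-48 - 4*5 + 4*5**2)/(-7) = (-48 - 20 + 4*25)*(-1/7) = (-48 - 20 + 100)*(-1/7) = 32*(-1/7) = -32/7)
G = 371522/49 (G = 2*(-57 - 32/7)**2 = 2*(-431/7)**2 = 2*(185761/49) = 371522/49 ≈ 7582.1)
(h(28, -84) - 5021) + G = ((-84)**2 - 5021) + 371522/49 = (7056 - 5021) + 371522/49 = 2035 + 371522/49 = 471237/49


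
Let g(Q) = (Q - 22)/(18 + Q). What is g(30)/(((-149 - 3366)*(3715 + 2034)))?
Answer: -1/121246410 ≈ -8.2477e-9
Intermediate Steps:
g(Q) = (-22 + Q)/(18 + Q)
g(30)/(((-149 - 3366)*(3715 + 2034))) = ((-22 + 30)/(18 + 30))/(((-149 - 3366)*(3715 + 2034))) = (8/48)/((-3515*5749)) = ((1/48)*8)/(-20207735) = (1/6)*(-1/20207735) = -1/121246410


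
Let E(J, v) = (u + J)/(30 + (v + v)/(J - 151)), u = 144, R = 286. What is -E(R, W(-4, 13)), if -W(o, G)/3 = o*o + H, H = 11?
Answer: -1075/72 ≈ -14.931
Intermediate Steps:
W(o, G) = -33 - 3*o² (W(o, G) = -3*(o*o + 11) = -3*(o² + 11) = -3*(11 + o²) = -33 - 3*o²)
E(J, v) = (144 + J)/(30 + 2*v/(-151 + J)) (E(J, v) = (144 + J)/(30 + (v + v)/(J - 151)) = (144 + J)/(30 + (2*v)/(-151 + J)) = (144 + J)/(30 + 2*v/(-151 + J)))
-E(R, W(-4, 13)) = -(-21744 + 286² - 7*286)/(2*(-2265 + (-33 - 3*(-4)²) + 15*286)) = -(-21744 + 81796 - 2002)/(2*(-2265 + (-33 - 3*16) + 4290)) = -58050/(2*(-2265 + (-33 - 48) + 4290)) = -58050/(2*(-2265 - 81 + 4290)) = -58050/(2*1944) = -1*1075/72 = -1075/72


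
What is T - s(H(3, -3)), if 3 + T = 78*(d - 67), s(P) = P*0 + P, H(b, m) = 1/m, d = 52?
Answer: -3518/3 ≈ -1172.7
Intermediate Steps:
s(P) = P (s(P) = 0 + P = P)
T = -1173 (T = -3 + 78*(52 - 67) = -3 + 78*(-15) = -3 - 1170 = -1173)
T - s(H(3, -3)) = -1173 - 1/(-3) = -1173 - 1*(-1/3) = -1173 + 1/3 = -3518/3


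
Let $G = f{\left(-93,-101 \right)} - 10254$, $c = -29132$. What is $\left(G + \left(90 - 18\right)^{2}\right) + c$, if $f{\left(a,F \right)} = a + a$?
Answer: $-34388$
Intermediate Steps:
$f{\left(a,F \right)} = 2 a$
$G = -10440$ ($G = 2 \left(-93\right) - 10254 = -186 - 10254 = -10440$)
$\left(G + \left(90 - 18\right)^{2}\right) + c = \left(-10440 + \left(90 - 18\right)^{2}\right) - 29132 = \left(-10440 + 72^{2}\right) - 29132 = \left(-10440 + 5184\right) - 29132 = -5256 - 29132 = -34388$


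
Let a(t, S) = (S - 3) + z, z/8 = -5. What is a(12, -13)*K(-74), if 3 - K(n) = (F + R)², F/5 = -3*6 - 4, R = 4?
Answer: 629048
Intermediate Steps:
z = -40 (z = 8*(-5) = -40)
F = -110 (F = 5*(-3*6 - 4) = 5*(-18 - 4) = 5*(-22) = -110)
K(n) = -11233 (K(n) = 3 - (-110 + 4)² = 3 - 1*(-106)² = 3 - 1*11236 = 3 - 11236 = -11233)
a(t, S) = -43 + S (a(t, S) = (S - 3) - 40 = (-3 + S) - 40 = -43 + S)
a(12, -13)*K(-74) = (-43 - 13)*(-11233) = -56*(-11233) = 629048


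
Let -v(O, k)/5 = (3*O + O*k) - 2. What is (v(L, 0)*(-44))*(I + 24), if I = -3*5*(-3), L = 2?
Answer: 60720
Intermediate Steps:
v(O, k) = 10 - 15*O - 5*O*k (v(O, k) = -5*((3*O + O*k) - 2) = -5*(-2 + 3*O + O*k) = 10 - 15*O - 5*O*k)
I = 45 (I = -15*(-3) = 45)
(v(L, 0)*(-44))*(I + 24) = ((10 - 15*2 - 5*2*0)*(-44))*(45 + 24) = ((10 - 30 + 0)*(-44))*69 = -20*(-44)*69 = 880*69 = 60720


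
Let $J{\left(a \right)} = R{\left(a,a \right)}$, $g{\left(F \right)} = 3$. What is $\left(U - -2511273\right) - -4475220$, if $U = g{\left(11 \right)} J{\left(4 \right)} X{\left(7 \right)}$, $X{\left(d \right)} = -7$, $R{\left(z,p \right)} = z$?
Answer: $6986409$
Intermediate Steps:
$J{\left(a \right)} = a$
$U = -84$ ($U = 3 \cdot 4 \left(-7\right) = 12 \left(-7\right) = -84$)
$\left(U - -2511273\right) - -4475220 = \left(-84 - -2511273\right) - -4475220 = \left(-84 + 2511273\right) + 4475220 = 2511189 + 4475220 = 6986409$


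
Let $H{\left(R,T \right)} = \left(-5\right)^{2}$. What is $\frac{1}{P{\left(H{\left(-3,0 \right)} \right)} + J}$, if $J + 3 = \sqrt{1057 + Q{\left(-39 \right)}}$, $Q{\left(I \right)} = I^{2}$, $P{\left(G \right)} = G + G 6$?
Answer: $\frac{86}{13503} - \frac{\sqrt{2578}}{27006} \approx 0.0044889$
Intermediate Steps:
$H{\left(R,T \right)} = 25$
$P{\left(G \right)} = 7 G$ ($P{\left(G \right)} = G + 6 G = 7 G$)
$J = -3 + \sqrt{2578}$ ($J = -3 + \sqrt{1057 + \left(-39\right)^{2}} = -3 + \sqrt{1057 + 1521} = -3 + \sqrt{2578} \approx 47.774$)
$\frac{1}{P{\left(H{\left(-3,0 \right)} \right)} + J} = \frac{1}{7 \cdot 25 - \left(3 - \sqrt{2578}\right)} = \frac{1}{175 - \left(3 - \sqrt{2578}\right)} = \frac{1}{172 + \sqrt{2578}}$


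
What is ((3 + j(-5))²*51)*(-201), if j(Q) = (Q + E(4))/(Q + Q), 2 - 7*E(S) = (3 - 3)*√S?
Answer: -605311299/4900 ≈ -1.2353e+5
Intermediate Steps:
E(S) = 2/7 (E(S) = 2/7 - (3 - 3)*√S/7 = 2/7 - 0*√S = 2/7 - ⅐*0 = 2/7 + 0 = 2/7)
j(Q) = (2/7 + Q)/(2*Q) (j(Q) = (Q + 2/7)/(Q + Q) = (2/7 + Q)/((2*Q)) = (2/7 + Q)*(1/(2*Q)) = (2/7 + Q)/(2*Q))
((3 + j(-5))²*51)*(-201) = ((3 + (1/14)*(2 + 7*(-5))/(-5))²*51)*(-201) = ((3 + (1/14)*(-⅕)*(2 - 35))²*51)*(-201) = ((3 + (1/14)*(-⅕)*(-33))²*51)*(-201) = ((3 + 33/70)²*51)*(-201) = ((243/70)²*51)*(-201) = ((59049/4900)*51)*(-201) = (3011499/4900)*(-201) = -605311299/4900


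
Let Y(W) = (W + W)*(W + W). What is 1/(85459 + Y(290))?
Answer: 1/421859 ≈ 2.3705e-6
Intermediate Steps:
Y(W) = 4*W² (Y(W) = (2*W)*(2*W) = 4*W²)
1/(85459 + Y(290)) = 1/(85459 + 4*290²) = 1/(85459 + 4*84100) = 1/(85459 + 336400) = 1/421859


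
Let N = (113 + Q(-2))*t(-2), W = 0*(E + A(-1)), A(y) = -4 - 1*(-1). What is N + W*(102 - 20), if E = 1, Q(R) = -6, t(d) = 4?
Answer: 428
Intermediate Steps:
A(y) = -3 (A(y) = -4 + 1 = -3)
W = 0 (W = 0*(1 - 3) = 0*(-2) = 0)
N = 428 (N = (113 - 6)*4 = 107*4 = 428)
N + W*(102 - 20) = 428 + 0*(102 - 20) = 428 + 0*82 = 428 + 0 = 428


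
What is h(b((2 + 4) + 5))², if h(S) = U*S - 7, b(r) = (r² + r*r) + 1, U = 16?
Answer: 15062161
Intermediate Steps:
b(r) = 1 + 2*r² (b(r) = (r² + r²) + 1 = 2*r² + 1 = 1 + 2*r²)
h(S) = -7 + 16*S (h(S) = 16*S - 7 = -7 + 16*S)
h(b((2 + 4) + 5))² = (-7 + 16*(1 + 2*((2 + 4) + 5)²))² = (-7 + 16*(1 + 2*(6 + 5)²))² = (-7 + 16*(1 + 2*11²))² = (-7 + 16*(1 + 2*121))² = (-7 + 16*(1 + 242))² = (-7 + 16*243)² = (-7 + 3888)² = 3881² = 15062161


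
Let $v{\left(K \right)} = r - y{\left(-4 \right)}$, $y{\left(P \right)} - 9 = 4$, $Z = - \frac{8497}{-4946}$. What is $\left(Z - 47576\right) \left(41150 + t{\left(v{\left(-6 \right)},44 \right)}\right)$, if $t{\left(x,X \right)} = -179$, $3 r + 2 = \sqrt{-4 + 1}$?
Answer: $- \frac{9640574589429}{4946} \approx -1.9492 \cdot 10^{9}$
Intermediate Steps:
$Z = \frac{8497}{4946}$ ($Z = \left(-8497\right) \left(- \frac{1}{4946}\right) = \frac{8497}{4946} \approx 1.718$)
$y{\left(P \right)} = 13$ ($y{\left(P \right)} = 9 + 4 = 13$)
$r = - \frac{2}{3} + \frac{i \sqrt{3}}{3}$ ($r = - \frac{2}{3} + \frac{\sqrt{-4 + 1}}{3} = - \frac{2}{3} + \frac{\sqrt{-3}}{3} = - \frac{2}{3} + \frac{i \sqrt{3}}{3} \approx -0.66667 + 0.57735 i$)
$v{\left(K \right)} = - \frac{41}{3} + \frac{i \sqrt{3}}{3}$ ($v{\left(K \right)} = \left(- \frac{2}{3} + \frac{i \sqrt{3}}{3}\right) - 13 = - \frac{41}{3} + \frac{i \sqrt{3}}{3}$)
$\left(Z - 47576\right) \left(41150 + t{\left(v{\left(-6 \right)},44 \right)}\right) = \left(\frac{8497}{4946} - 47576\right) \left(41150 - 179\right) = \left(- \frac{235302399}{4946}\right) 40971 = - \frac{9640574589429}{4946}$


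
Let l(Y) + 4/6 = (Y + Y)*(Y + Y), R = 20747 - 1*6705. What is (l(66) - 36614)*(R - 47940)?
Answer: 1951575656/3 ≈ 6.5052e+8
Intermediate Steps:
R = 14042 (R = 20747 - 6705 = 14042)
l(Y) = -2/3 + 4*Y**2 (l(Y) = -2/3 + (Y + Y)*(Y + Y) = -2/3 + (2*Y)*(2*Y) = -2/3 + 4*Y**2)
(l(66) - 36614)*(R - 47940) = ((-2/3 + 4*66**2) - 36614)*(14042 - 47940) = ((-2/3 + 4*4356) - 36614)*(-33898) = ((-2/3 + 17424) - 36614)*(-33898) = (52270/3 - 36614)*(-33898) = -57572/3*(-33898) = 1951575656/3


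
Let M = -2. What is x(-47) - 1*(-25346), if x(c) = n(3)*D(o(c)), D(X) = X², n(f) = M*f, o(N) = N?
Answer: 12092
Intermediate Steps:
n(f) = -2*f
x(c) = -6*c² (x(c) = (-2*3)*c² = -6*c²)
x(-47) - 1*(-25346) = -6*(-47)² - 1*(-25346) = -6*2209 + 25346 = -13254 + 25346 = 12092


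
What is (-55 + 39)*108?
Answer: -1728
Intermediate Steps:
(-55 + 39)*108 = -16*108 = -1728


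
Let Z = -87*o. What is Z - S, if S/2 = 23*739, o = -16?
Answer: -32602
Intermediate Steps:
Z = 1392 (Z = -87*(-16) = 1392)
S = 33994 (S = 2*(23*739) = 2*16997 = 33994)
Z - S = 1392 - 1*33994 = 1392 - 33994 = -32602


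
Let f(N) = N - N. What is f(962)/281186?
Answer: 0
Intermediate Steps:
f(N) = 0
f(962)/281186 = 0/281186 = 0*(1/281186) = 0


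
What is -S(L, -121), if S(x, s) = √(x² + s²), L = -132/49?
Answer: -11*√290665/49 ≈ -121.03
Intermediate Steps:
L = -132/49 (L = -132*1/49 = -132/49 ≈ -2.6939)
S(x, s) = √(s² + x²)
-S(L, -121) = -√((-121)² + (-132/49)²) = -√(14641 + 17424/2401) = -√(35170465/2401) = -11*√290665/49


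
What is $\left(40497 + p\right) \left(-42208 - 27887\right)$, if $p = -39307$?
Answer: $-83413050$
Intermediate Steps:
$\left(40497 + p\right) \left(-42208 - 27887\right) = \left(40497 - 39307\right) \left(-42208 - 27887\right) = 1190 \left(-70095\right) = -83413050$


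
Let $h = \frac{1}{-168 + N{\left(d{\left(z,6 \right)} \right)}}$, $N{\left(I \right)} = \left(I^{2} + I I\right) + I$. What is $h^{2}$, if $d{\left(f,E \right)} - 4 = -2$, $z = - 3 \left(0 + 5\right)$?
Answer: $\frac{1}{24964} \approx 4.0058 \cdot 10^{-5}$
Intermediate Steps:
$z = -15$ ($z = \left(-3\right) 5 = -15$)
$d{\left(f,E \right)} = 2$ ($d{\left(f,E \right)} = 4 - 2 = 2$)
$N{\left(I \right)} = I + 2 I^{2}$ ($N{\left(I \right)} = \left(I^{2} + I^{2}\right) + I = 2 I^{2} + I = I + 2 I^{2}$)
$h = - \frac{1}{158}$ ($h = \frac{1}{-168 + 2 \left(1 + 2 \cdot 2\right)} = \frac{1}{-168 + 2 \left(1 + 4\right)} = \frac{1}{-168 + 2 \cdot 5} = \frac{1}{-168 + 10} = \frac{1}{-158} = - \frac{1}{158} \approx -0.0063291$)
$h^{2} = \left(- \frac{1}{158}\right)^{2} = \frac{1}{24964}$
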